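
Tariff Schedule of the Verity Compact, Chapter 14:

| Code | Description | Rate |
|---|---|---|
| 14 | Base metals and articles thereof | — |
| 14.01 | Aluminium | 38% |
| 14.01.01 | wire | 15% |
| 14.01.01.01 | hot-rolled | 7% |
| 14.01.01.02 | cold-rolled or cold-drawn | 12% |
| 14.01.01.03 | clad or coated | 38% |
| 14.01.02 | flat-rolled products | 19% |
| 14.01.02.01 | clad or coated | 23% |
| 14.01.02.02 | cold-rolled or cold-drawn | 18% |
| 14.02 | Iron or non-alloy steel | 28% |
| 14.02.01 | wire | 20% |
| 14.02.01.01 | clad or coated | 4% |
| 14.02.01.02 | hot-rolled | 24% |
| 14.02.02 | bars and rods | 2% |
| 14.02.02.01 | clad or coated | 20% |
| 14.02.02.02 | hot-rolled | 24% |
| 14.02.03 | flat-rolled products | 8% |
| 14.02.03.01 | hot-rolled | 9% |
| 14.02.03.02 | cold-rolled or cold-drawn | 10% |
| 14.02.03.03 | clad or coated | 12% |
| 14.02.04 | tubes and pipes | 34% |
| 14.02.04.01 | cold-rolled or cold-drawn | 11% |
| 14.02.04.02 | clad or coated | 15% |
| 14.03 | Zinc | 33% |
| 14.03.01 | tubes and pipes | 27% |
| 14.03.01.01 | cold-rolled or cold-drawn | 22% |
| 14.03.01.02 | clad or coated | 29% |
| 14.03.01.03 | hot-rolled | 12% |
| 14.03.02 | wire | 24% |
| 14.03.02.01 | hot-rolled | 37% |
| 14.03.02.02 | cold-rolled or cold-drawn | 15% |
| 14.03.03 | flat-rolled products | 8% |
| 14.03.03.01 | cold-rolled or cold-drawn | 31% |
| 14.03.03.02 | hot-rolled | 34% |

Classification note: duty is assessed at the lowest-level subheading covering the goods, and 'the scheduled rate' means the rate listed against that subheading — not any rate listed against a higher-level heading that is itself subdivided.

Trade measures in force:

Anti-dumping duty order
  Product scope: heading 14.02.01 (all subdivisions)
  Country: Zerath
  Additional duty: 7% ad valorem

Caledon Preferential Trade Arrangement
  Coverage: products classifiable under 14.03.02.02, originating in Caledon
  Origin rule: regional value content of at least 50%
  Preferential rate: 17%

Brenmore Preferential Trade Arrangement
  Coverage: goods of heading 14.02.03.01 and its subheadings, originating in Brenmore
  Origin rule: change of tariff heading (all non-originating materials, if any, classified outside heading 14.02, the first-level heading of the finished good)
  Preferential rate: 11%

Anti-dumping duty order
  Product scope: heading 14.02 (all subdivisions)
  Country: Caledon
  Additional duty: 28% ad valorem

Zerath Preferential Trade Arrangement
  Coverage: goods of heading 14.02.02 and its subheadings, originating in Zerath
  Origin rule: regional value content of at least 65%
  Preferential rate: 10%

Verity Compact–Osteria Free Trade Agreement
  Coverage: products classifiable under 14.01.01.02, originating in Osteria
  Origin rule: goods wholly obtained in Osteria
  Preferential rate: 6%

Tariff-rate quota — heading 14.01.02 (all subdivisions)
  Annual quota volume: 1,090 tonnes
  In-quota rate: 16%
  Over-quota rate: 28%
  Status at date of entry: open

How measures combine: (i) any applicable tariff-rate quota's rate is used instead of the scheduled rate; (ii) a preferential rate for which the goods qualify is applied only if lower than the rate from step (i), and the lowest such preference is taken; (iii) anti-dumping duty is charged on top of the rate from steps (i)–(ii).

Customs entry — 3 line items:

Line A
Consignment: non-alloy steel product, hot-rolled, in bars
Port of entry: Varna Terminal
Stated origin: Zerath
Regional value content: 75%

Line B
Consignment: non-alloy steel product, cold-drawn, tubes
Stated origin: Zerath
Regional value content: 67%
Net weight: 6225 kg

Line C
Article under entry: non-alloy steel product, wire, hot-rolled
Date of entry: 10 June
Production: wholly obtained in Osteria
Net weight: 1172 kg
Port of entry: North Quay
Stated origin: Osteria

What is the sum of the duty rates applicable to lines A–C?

45%

Line A: non-alloy steel → 14.02; in bars → 14.02.02; hot-rolled → 14.02.02.02. Scheduled 24%. Zerath agreement on 14.02.02: RVC ≥ 65% → 10% available; preferential 10%. → 10%.
Line B: non-alloy steel → 14.02; tubes → 14.02.04; cold-drawn → 14.02.04.01. Scheduled 11%. Zerath agreement on 14.02.02: 14.02.04.01 not covered. → 11%.
Line C: non-alloy steel → 14.02; wire → 14.02.01; hot-rolled → 14.02.01.02. Scheduled 24%. Osteria agreement on 14.01.01.02: 14.02.01.02 not covered. → 24%.
Sum: 10% + 11% + 24% = 45%.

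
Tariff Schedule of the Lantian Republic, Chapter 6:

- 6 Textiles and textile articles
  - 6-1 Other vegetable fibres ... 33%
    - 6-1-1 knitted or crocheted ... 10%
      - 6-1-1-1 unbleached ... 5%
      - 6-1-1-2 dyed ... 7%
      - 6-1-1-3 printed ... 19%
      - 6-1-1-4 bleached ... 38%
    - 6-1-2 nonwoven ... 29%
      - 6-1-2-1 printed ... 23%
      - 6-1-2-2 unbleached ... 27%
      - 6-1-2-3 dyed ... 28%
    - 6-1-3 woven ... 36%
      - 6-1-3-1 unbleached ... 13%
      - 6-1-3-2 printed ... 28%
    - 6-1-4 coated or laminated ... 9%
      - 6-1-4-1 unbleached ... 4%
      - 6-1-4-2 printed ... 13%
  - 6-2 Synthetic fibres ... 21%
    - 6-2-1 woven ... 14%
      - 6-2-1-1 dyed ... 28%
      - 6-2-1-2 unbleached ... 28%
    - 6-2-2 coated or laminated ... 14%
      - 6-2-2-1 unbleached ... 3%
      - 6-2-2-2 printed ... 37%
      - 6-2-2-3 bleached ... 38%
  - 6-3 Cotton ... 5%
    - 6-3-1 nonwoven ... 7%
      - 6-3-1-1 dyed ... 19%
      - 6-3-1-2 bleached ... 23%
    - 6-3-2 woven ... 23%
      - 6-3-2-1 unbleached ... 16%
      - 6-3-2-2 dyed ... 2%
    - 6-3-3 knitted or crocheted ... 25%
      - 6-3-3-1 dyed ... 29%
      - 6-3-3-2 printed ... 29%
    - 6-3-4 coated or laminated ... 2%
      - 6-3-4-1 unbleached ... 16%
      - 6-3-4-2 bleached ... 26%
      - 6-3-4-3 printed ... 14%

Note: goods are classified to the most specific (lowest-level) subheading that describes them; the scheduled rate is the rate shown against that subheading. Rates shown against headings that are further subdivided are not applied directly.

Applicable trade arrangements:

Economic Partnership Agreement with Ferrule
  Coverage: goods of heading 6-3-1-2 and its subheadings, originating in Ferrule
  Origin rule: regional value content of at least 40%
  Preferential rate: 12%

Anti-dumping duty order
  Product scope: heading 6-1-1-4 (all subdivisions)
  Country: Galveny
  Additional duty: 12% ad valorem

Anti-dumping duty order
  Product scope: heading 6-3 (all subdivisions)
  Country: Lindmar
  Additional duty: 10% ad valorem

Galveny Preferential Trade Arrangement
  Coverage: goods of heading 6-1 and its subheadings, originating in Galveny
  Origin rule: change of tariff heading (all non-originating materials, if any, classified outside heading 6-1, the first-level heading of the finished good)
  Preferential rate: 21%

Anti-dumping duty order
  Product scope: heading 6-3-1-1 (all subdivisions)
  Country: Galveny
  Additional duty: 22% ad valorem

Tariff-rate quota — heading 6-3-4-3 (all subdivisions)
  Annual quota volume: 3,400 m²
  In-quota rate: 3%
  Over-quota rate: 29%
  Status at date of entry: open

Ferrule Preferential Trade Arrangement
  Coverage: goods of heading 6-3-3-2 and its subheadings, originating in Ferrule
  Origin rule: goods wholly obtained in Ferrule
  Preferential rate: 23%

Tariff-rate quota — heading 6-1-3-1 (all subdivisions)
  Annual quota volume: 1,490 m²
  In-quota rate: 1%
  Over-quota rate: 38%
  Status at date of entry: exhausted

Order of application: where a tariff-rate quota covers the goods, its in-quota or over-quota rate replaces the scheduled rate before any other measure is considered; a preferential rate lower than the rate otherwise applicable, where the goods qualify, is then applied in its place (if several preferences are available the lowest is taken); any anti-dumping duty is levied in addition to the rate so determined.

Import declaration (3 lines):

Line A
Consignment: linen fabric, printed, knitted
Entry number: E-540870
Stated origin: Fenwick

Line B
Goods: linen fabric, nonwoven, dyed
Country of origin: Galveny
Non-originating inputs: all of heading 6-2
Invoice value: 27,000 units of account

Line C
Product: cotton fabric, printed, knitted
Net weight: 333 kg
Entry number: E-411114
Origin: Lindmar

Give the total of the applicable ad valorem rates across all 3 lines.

79%

Line A: linen → 6-1; knitted → 6-1-1; printed → 6-1-1-3. Scheduled 19%. No special measure applies. → 19%.
Line B: linen → 6-1; nonwoven → 6-1-2; dyed → 6-1-2-3. Scheduled 28%. Galveny agreement on 6-1: CTH met → 21% available; preferential 21%. → 21%.
Line C: cotton → 6-3; knitted → 6-3-3; printed → 6-3-3-2. Scheduled 29%. anti-dumping (Lindmar, 6-3): +10%; total 29% + 10% = 39%. → 39%.
Sum: 19% + 21% + 39% = 79%.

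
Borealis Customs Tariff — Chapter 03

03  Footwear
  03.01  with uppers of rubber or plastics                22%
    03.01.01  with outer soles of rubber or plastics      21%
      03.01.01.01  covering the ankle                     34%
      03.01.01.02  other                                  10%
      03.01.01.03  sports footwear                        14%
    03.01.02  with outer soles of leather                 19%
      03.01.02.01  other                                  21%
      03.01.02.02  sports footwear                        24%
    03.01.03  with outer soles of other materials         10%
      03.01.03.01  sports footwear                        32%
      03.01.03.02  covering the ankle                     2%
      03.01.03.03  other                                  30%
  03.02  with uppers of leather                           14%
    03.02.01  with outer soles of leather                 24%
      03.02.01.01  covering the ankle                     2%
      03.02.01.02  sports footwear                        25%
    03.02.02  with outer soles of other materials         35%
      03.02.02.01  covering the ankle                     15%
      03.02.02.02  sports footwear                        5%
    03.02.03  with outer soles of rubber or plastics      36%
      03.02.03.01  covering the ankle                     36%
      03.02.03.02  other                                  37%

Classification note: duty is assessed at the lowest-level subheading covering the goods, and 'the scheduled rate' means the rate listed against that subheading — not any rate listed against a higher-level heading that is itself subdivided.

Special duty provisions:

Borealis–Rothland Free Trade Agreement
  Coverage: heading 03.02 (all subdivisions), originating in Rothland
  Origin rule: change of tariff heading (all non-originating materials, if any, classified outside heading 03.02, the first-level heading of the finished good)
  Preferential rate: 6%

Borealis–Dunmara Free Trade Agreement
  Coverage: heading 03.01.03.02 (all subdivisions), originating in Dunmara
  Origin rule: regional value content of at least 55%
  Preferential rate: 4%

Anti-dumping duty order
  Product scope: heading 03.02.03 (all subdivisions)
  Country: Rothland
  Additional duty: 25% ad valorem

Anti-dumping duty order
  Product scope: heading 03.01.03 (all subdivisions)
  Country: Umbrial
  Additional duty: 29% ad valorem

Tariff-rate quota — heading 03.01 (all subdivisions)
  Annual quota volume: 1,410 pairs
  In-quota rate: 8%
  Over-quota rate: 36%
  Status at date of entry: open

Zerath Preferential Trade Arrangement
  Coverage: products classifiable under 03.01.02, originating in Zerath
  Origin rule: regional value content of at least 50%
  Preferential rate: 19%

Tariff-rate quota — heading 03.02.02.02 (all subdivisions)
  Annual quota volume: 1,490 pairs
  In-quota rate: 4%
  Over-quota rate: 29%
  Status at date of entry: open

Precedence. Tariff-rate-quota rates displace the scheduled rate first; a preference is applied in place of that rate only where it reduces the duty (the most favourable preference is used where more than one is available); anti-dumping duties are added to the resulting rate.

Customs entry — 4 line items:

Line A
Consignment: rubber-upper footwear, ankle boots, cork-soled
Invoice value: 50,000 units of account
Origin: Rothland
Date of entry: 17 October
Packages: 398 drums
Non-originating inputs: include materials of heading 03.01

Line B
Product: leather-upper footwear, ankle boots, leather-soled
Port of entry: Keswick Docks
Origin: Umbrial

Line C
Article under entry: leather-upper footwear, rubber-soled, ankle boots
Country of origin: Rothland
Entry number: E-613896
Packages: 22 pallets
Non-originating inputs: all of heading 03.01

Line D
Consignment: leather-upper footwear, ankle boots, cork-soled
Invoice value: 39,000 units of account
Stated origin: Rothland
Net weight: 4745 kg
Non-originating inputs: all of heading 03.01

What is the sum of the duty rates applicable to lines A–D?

47%

Line A: rubber-upper → 03.01; cork-soled → 03.01.03; ankle boots → 03.01.03.02. Scheduled 2%. quota on 03.01 open → in-quota 8%; Rothland agreement on 03.02: 03.01.03.02 not covered. → 8%.
Line B: leather-upper → 03.02; leather-soled → 03.02.01; ankle boots → 03.02.01.01. Scheduled 2%. No special measure applies. → 2%.
Line C: leather-upper → 03.02; rubber-soled → 03.02.03; ankle boots → 03.02.03.01. Scheduled 36%. Rothland agreement on 03.02: CTH met → 6% available; preferential 6%; anti-dumping (Rothland, 03.02.03): +25%; total 6% + 25% = 31%. → 31%.
Line D: leather-upper → 03.02; cork-soled → 03.02.02; ankle boots → 03.02.02.01. Scheduled 15%. Rothland agreement on 03.02: CTH met → 6% available; preferential 6%. → 6%.
Sum: 8% + 2% + 31% + 6% = 47%.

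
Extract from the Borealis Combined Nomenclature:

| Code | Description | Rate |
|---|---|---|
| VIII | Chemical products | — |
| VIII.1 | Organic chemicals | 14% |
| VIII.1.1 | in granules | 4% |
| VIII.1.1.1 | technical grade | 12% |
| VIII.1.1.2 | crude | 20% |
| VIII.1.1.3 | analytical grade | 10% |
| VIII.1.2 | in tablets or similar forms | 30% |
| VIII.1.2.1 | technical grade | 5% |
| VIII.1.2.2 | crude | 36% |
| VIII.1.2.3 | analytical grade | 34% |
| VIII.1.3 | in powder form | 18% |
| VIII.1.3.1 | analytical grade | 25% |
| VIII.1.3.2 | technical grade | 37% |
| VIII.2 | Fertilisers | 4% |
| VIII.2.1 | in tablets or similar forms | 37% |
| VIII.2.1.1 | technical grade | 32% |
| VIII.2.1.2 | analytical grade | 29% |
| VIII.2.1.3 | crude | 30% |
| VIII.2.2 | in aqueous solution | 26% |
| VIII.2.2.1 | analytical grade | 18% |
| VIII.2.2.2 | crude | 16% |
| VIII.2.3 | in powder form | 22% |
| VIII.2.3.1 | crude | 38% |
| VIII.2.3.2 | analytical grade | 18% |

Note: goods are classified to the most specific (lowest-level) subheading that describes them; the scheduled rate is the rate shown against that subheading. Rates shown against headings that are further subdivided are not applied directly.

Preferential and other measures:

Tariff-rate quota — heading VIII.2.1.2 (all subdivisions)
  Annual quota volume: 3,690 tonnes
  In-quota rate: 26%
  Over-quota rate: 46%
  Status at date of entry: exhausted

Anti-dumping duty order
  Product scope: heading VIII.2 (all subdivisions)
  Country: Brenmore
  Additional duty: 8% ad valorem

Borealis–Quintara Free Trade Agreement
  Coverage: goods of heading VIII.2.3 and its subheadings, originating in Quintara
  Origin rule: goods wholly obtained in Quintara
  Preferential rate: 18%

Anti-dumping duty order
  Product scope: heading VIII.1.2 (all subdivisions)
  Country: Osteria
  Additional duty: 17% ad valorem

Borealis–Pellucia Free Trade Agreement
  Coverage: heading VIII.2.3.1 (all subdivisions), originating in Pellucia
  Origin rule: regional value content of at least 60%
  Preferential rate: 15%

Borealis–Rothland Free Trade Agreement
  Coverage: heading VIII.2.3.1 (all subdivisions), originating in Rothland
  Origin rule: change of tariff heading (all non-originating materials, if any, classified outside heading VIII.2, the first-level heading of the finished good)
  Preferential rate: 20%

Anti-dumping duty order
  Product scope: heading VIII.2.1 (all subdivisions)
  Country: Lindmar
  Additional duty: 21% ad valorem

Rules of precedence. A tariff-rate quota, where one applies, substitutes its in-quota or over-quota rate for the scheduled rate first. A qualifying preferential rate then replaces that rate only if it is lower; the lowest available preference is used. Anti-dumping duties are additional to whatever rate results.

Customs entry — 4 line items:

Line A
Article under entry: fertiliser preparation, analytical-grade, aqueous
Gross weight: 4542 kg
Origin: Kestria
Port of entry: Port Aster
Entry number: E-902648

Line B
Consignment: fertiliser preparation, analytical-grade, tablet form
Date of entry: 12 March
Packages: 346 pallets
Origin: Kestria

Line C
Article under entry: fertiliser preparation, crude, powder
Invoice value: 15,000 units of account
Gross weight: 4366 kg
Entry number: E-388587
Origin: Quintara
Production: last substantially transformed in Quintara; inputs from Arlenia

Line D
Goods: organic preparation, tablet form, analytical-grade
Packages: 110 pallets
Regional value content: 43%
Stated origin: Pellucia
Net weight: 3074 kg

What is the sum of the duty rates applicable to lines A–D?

Line A: fertiliser → VIII.2; aqueous → VIII.2.2; analytical-grade → VIII.2.2.1. Scheduled 18%. No special measure applies. → 18%.
Line B: fertiliser → VIII.2; tablet form → VIII.2.1; analytical-grade → VIII.2.1.2. Scheduled 29%. quota on VIII.2.1.2 exhausted → over-quota 46%. → 46%.
Line C: fertiliser → VIII.2; powder → VIII.2.3; crude → VIII.2.3.1. Scheduled 38%. Quintara agreement on VIII.2.3: not wholly obtained. → 38%.
Line D: organic → VIII.1; tablet form → VIII.1.2; analytical-grade → VIII.1.2.3. Scheduled 34%. Pellucia agreement on VIII.2.3.1: VIII.1.2.3 not covered. → 34%.
Sum: 18% + 46% + 38% + 34% = 136%.

136%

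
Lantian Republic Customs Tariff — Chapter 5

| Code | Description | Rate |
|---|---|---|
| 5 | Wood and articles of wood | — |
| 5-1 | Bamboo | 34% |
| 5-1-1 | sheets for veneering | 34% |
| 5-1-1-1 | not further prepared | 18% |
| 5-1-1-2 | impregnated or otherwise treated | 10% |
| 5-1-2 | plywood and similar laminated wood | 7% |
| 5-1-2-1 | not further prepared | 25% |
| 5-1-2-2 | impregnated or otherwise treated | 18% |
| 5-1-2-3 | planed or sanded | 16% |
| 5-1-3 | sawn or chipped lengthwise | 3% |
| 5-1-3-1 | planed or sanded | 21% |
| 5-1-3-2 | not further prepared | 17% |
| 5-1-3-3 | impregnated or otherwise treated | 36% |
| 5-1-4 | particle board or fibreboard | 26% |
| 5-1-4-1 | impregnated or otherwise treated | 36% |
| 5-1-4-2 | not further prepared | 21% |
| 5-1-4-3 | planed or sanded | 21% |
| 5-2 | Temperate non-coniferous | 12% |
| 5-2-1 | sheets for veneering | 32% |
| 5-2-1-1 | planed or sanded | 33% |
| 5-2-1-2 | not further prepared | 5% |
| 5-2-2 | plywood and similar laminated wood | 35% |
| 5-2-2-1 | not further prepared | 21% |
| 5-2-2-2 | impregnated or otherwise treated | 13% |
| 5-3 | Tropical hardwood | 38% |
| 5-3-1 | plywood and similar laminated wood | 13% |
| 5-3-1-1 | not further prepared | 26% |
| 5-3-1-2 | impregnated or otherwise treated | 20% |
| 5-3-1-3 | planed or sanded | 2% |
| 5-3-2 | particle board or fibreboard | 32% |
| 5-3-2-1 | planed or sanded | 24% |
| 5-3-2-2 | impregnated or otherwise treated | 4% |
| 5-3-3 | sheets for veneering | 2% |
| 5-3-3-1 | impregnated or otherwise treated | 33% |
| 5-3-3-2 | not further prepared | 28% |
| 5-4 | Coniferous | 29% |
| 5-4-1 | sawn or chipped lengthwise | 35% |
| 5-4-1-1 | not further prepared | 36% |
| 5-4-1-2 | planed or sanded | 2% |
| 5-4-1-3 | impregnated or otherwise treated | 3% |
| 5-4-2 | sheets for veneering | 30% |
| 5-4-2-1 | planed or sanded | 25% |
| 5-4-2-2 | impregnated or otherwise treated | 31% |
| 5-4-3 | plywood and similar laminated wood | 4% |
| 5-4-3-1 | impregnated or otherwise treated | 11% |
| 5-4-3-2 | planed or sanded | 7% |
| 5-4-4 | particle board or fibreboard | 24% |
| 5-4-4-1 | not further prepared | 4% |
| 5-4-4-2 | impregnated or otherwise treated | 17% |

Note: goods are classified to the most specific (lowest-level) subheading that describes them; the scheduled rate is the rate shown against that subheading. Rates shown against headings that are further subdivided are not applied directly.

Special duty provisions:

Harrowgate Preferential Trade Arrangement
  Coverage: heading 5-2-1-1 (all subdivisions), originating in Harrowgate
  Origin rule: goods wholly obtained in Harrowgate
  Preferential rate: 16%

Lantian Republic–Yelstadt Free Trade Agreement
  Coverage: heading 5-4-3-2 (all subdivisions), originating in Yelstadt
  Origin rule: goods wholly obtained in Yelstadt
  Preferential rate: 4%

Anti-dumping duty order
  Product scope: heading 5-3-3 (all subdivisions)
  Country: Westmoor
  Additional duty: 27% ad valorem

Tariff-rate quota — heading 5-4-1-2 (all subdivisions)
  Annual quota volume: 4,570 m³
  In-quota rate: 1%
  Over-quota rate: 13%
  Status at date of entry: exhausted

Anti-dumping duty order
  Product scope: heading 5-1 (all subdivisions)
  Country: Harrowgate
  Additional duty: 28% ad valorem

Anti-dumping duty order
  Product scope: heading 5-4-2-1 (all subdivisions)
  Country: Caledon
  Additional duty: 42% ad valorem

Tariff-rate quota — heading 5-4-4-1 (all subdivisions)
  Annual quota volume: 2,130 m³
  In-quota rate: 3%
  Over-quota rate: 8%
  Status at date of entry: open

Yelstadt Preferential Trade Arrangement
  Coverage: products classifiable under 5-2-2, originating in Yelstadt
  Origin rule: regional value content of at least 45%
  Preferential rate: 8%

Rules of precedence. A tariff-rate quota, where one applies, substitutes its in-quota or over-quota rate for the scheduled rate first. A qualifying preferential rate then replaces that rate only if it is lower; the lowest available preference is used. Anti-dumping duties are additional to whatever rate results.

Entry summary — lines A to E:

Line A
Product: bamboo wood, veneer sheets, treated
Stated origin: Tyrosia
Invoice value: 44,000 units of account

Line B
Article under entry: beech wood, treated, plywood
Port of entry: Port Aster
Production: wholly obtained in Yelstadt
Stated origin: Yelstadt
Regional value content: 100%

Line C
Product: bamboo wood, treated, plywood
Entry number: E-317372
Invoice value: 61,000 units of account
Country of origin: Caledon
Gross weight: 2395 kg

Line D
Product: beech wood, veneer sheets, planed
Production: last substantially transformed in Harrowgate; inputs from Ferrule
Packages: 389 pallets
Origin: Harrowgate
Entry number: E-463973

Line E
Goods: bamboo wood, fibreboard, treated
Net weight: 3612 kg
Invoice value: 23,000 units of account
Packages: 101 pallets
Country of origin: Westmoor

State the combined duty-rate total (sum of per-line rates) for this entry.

Line A: bamboo → 5-1; veneer sheets → 5-1-1; treated → 5-1-1-2. Scheduled 10%. No special measure applies. → 10%.
Line B: beech → 5-2; plywood → 5-2-2; treated → 5-2-2-2. Scheduled 13%. Yelstadt agreement on 5-4-3-2: 5-2-2-2 not covered; Yelstadt agreement on 5-2-2: RVC ≥ 45% → 8% available; preferential 8%. → 8%.
Line C: bamboo → 5-1; plywood → 5-1-2; treated → 5-1-2-2. Scheduled 18%. No special measure applies. → 18%.
Line D: beech → 5-2; veneer sheets → 5-2-1; planed → 5-2-1-1. Scheduled 33%. Harrowgate agreement on 5-2-1-1: not wholly obtained. → 33%.
Line E: bamboo → 5-1; fibreboard → 5-1-4; treated → 5-1-4-1. Scheduled 36%. No special measure applies. → 36%.
Sum: 10% + 8% + 18% + 33% + 36% = 105%.

105%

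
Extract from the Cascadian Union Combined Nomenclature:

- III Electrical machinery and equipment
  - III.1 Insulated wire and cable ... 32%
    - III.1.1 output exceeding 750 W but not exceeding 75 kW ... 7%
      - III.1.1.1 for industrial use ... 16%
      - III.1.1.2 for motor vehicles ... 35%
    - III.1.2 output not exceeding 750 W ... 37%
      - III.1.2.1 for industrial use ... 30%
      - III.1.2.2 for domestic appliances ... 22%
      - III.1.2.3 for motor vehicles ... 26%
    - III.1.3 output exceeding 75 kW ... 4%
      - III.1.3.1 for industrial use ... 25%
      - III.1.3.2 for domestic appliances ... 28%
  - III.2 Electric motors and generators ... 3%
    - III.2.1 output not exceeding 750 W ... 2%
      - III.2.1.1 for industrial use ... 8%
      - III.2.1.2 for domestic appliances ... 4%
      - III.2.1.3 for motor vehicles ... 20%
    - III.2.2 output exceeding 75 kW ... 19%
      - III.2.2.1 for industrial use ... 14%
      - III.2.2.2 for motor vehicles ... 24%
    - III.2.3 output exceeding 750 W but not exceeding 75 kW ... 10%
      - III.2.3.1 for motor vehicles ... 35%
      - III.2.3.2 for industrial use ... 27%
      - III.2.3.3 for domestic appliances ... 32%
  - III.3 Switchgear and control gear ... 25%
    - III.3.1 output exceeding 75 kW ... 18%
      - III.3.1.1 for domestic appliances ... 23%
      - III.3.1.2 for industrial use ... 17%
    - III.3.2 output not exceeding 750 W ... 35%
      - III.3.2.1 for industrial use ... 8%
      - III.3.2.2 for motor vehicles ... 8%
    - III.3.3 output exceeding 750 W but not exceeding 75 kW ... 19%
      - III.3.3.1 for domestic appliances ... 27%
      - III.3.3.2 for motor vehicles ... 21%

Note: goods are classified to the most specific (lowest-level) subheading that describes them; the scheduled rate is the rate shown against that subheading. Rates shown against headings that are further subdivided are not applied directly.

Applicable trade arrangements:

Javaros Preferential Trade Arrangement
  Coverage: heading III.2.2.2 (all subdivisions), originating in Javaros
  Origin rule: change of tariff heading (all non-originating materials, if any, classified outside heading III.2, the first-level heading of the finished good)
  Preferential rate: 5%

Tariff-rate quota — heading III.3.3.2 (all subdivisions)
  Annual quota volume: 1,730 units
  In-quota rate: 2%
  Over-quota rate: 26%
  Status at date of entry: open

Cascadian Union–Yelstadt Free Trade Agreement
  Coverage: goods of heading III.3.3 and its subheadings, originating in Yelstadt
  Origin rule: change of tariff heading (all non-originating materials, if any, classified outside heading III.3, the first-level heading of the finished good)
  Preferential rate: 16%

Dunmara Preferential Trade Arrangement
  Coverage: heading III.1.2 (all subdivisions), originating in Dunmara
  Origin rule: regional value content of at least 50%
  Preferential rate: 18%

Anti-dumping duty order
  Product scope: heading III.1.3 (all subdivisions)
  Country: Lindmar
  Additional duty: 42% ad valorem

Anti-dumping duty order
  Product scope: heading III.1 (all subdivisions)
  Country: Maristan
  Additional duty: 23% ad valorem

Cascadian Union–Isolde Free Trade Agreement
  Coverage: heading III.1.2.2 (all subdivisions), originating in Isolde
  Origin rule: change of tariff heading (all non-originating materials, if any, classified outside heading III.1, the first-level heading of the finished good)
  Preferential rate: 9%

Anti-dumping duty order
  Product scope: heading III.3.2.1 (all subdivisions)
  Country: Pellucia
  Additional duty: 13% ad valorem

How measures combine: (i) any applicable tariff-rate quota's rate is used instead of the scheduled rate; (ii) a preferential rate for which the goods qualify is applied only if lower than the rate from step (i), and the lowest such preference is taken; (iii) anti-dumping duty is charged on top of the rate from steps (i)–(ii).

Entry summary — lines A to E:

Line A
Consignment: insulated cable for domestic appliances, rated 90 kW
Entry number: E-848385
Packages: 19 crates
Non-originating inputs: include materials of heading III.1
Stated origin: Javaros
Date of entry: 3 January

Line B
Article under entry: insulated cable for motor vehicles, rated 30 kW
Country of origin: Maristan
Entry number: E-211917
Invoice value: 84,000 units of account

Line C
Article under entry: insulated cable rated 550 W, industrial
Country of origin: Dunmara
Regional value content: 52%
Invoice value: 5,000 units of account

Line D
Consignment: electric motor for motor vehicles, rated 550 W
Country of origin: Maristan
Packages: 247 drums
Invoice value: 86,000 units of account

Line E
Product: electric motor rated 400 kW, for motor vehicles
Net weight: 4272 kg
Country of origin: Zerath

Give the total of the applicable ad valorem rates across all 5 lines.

Line A: insulated cable → III.1; rated 90 kW → III.1.3; for domestic appliances → III.1.3.2. Scheduled 28%. Javaros agreement on III.2.2.2: III.1.3.2 not covered. → 28%.
Line B: insulated cable → III.1; rated 30 kW → III.1.1; for motor vehicles → III.1.1.2. Scheduled 35%. anti-dumping (Maristan, III.1): +23%; total 35% + 23% = 58%. → 58%.
Line C: insulated cable → III.1; rated 550 W → III.1.2; industrial → III.1.2.1. Scheduled 30%. Dunmara agreement on III.1.2: RVC ≥ 50% → 18% available; preferential 18%. → 18%.
Line D: electric motor → III.2; rated 550 W → III.2.1; for motor vehicles → III.2.1.3. Scheduled 20%. No special measure applies. → 20%.
Line E: electric motor → III.2; rated 400 kW → III.2.2; for motor vehicles → III.2.2.2. Scheduled 24%. No special measure applies. → 24%.
Sum: 28% + 58% + 18% + 20% + 24% = 148%.

148%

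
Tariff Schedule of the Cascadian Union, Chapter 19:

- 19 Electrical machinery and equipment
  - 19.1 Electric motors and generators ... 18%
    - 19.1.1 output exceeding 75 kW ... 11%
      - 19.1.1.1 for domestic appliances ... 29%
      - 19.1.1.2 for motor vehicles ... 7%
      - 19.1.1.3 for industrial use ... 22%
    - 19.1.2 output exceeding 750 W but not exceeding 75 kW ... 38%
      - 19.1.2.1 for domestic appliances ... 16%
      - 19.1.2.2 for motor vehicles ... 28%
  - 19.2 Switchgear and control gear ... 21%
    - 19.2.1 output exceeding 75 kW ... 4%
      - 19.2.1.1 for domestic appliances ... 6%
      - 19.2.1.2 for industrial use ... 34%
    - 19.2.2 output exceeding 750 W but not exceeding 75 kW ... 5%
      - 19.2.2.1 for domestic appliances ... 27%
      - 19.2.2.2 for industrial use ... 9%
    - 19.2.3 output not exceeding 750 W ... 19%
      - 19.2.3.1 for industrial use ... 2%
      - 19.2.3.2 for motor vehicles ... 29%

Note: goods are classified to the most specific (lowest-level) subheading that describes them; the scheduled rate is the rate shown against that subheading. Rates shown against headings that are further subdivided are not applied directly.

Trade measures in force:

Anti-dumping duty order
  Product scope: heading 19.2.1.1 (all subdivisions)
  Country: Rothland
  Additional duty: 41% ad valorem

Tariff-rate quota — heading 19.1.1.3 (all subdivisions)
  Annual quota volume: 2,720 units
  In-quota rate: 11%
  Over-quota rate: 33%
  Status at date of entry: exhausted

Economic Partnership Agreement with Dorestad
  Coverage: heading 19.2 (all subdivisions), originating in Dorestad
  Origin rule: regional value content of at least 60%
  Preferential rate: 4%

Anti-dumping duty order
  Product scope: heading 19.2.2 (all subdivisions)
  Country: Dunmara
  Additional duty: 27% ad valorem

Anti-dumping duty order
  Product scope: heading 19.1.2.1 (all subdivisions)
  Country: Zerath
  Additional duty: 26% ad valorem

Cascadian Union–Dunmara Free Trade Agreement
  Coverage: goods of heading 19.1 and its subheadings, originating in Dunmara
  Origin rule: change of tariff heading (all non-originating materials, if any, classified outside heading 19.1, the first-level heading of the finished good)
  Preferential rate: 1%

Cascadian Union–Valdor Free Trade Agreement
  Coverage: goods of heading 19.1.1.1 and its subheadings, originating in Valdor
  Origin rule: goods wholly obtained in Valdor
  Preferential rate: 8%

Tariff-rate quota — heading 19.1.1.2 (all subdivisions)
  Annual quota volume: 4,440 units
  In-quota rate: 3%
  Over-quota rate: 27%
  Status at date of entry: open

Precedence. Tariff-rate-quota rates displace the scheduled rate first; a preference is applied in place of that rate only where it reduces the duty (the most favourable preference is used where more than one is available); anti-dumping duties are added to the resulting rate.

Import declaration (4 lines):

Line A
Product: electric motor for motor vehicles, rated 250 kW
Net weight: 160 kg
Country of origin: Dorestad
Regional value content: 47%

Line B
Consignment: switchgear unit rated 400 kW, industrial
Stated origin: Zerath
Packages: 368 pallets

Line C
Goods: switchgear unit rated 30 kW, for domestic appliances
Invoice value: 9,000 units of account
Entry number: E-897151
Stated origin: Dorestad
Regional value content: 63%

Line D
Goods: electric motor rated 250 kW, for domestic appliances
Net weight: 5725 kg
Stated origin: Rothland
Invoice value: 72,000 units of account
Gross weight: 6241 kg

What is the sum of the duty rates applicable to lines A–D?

Line A: electric motor → 19.1; rated 250 kW → 19.1.1; for motor vehicles → 19.1.1.2. Scheduled 7%. quota on 19.1.1.2 open → in-quota 3%; Dorestad agreement on 19.2: 19.1.1.2 not covered. → 3%.
Line B: switchgear unit → 19.2; rated 400 kW → 19.2.1; industrial → 19.2.1.2. Scheduled 34%. No special measure applies. → 34%.
Line C: switchgear unit → 19.2; rated 30 kW → 19.2.2; for domestic appliances → 19.2.2.1. Scheduled 27%. Dorestad agreement on 19.2: RVC ≥ 60% → 4% available; preferential 4%. → 4%.
Line D: electric motor → 19.1; rated 250 kW → 19.1.1; for domestic appliances → 19.1.1.1. Scheduled 29%. No special measure applies. → 29%.
Sum: 3% + 34% + 4% + 29% = 70%.

70%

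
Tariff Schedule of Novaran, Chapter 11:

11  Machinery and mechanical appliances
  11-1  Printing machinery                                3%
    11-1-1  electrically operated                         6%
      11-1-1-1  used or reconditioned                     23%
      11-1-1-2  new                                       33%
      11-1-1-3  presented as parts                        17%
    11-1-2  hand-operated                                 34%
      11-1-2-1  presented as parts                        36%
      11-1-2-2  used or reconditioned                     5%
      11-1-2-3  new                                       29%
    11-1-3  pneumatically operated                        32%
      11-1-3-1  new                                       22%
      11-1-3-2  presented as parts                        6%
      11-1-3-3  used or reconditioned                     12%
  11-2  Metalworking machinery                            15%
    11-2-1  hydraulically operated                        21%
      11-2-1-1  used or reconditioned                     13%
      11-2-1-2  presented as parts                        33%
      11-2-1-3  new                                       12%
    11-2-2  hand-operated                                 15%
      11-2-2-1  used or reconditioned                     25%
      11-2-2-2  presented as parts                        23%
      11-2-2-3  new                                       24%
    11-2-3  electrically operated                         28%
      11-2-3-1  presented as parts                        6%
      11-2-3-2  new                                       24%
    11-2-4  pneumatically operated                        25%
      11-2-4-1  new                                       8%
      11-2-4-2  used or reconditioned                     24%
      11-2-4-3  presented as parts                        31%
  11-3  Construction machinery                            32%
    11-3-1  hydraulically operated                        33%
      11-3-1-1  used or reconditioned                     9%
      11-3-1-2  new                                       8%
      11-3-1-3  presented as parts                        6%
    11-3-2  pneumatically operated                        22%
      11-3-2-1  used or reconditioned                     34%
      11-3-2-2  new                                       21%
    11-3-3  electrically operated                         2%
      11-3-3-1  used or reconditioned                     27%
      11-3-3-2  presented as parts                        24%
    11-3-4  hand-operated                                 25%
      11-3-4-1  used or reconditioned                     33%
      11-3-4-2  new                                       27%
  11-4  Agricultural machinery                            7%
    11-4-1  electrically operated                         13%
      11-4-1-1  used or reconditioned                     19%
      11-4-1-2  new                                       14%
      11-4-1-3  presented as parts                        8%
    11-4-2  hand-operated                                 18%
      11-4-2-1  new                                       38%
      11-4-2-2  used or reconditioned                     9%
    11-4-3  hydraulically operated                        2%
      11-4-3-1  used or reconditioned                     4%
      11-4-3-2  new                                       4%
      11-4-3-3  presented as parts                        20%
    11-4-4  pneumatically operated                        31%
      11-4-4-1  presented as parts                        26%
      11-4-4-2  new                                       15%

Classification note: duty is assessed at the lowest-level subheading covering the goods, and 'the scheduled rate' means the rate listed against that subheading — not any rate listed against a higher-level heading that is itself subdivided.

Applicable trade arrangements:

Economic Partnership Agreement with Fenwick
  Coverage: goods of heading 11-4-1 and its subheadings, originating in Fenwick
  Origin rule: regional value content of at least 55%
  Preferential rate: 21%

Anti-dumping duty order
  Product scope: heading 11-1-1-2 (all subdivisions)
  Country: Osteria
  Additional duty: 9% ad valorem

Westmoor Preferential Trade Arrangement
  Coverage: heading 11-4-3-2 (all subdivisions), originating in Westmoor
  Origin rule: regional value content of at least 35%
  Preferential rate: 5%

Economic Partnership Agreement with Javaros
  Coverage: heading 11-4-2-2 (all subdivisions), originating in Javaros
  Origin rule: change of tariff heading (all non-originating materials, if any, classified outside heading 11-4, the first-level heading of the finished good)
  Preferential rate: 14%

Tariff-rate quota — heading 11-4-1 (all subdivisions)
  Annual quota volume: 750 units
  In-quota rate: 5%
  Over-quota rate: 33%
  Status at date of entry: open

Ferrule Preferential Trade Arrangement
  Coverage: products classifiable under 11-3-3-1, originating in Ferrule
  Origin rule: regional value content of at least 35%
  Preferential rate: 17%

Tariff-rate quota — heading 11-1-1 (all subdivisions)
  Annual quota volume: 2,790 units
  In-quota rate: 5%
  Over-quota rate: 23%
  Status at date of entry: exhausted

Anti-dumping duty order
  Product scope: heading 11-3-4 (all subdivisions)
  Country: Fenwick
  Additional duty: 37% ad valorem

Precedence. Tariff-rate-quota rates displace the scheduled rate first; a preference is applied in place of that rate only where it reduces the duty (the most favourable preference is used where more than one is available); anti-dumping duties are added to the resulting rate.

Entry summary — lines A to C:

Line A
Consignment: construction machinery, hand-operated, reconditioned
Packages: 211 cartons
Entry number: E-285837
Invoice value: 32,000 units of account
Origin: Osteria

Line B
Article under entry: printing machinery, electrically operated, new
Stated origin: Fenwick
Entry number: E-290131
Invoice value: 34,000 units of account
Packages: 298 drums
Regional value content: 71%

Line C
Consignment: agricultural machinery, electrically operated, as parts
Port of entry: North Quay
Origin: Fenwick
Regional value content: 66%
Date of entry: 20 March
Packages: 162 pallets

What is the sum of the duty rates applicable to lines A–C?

61%

Line A: construction → 11-3; hand-operated → 11-3-4; reconditioned → 11-3-4-1. Scheduled 33%. No special measure applies. → 33%.
Line B: printing → 11-1; electrically operated → 11-1-1; new → 11-1-1-2. Scheduled 33%. quota on 11-1-1 exhausted → over-quota 23%; Fenwick agreement on 11-4-1: 11-1-1-2 not covered. → 23%.
Line C: agricultural → 11-4; electrically operated → 11-4-1; as parts → 11-4-1-3. Scheduled 8%. quota on 11-4-1 open → in-quota 5%; Fenwick agreement on 11-4-1: RVC ≥ 55% → 21% available; preference 21% not lower than 5% → no reduction. → 5%.
Sum: 33% + 23% + 5% = 61%.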